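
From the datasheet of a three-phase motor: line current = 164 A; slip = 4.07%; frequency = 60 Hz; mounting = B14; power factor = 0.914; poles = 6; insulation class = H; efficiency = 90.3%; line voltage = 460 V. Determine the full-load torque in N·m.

P_in = √3·V·I·cosφ = 1.732 × 460 × 164 × 0.914 = 119425 W
P_out = η·P_in = 0.903 × 119425 = 107841 W
n_s = 120×60/6 = 1200 rpm; n = 1200×(1−0.0407) = 1151 rpm
ω = 2π×1151/60 = 120.5 rad/s
τ = P_out/ω = 107841/120.5 = 895 N·m

895 N·m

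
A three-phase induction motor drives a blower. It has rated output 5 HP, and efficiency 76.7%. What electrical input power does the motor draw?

4.86 kW

P_out = 5 × 746 = 3730 W
P_in = P_out/η = 3730/0.767 = 4863 W = 4.86 kW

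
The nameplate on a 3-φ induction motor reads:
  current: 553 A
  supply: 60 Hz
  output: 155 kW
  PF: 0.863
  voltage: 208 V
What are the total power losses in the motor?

P_in = √3·V·I·cosφ = 1.732×208×553×0.863 = 171928 W
P_out = 155000 W
Losses = P_in − P_out = 171928 − 155000 = 16928 W

16.9 kW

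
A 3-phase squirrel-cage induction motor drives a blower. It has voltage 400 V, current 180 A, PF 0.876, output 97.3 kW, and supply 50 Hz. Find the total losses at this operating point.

11900 W

P_in = √3·V·I·cosφ = 1.732×400×180×0.876 = 109241 W
P_out = 97300 W
Losses = P_in − P_out = 109241 − 97300 = 11941 W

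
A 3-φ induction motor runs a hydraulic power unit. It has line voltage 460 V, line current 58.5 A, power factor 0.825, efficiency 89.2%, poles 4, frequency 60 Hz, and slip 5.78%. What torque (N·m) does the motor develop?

193 N·m

P_in = √3·V·I·cosφ = 1.732 × 460 × 58.5 × 0.825 = 38452 W
P_out = η·P_in = 0.892 × 38452 = 34299 W
n_s = 120×60/4 = 1800 rpm; n = 1800×(1−0.0578) = 1696 rpm
ω = 2π×1696/60 = 177.6 rad/s
τ = P_out/ω = 34299/177.6 = 193 N·m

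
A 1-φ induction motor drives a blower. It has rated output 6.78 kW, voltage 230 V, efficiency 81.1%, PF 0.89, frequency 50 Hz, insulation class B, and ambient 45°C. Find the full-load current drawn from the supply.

40.8 A

P_out = 6.78 kW = 6780 W
P_in = P_out / η = 6780 / 0.811 = 8360 W
I = P_in / (V·cosφ) = 8360 / (230 × 0.89) = 40.8 A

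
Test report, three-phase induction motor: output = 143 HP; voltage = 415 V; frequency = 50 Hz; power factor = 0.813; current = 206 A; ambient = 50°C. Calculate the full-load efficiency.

88.6 %

P_out = 143 × 746 = 106678 W
P_in = √3·V_L·I_L·cosφ = 1.732 × 415 × 206 × 0.813 = 120380 W
η = P_out / P_in = 106678 / 120380 = 0.886 = 88.6%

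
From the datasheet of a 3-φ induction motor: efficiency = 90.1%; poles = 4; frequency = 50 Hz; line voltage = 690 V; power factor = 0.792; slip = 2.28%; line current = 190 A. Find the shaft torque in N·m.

P_in = √3·V·I·cosφ = 1.732 × 690 × 190 × 0.792 = 179836 W
P_out = η·P_in = 0.901 × 179836 = 162032 W
n_s = 120×50/4 = 1500 rpm; n = 1500×(1−0.0228) = 1466 rpm
ω = 2π×1466/60 = 153.5 rad/s
τ = P_out/ω = 162032/153.5 = 1060 N·m

1060 N·m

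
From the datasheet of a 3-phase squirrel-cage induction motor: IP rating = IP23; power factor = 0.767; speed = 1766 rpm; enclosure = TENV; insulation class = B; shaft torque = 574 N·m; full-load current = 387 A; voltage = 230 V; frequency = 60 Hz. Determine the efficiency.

89.8 %

ω = 2π × 1766/60 = 184.9 rad/s; P_out = τω = 574 × 184.9 = 106133 W
P_in = √3·V_L·I_L·cosφ = 1.732 × 230 × 387 × 0.767 = 118245 W
η = P_out / P_in = 106133 / 118245 = 0.898 = 89.8%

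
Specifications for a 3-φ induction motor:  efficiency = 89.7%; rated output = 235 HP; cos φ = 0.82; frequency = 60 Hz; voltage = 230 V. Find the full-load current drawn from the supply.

598 A

P_out = 235 × 746 = 175310 W
P_in = P_out / η = 175310 / 0.897 = 195440 W
I_L = P_in / (√3·V_L·cosφ) = 195440 / (1.732 × 230 × 0.82) = 598 A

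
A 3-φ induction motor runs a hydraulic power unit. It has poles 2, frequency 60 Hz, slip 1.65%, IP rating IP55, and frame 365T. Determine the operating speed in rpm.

3541 rpm

n_s = 120f/p = 120×60/2 = 3600 rpm
n = n_s(1 − s) = 3600 × (1 − 0.0165) = 3541 rpm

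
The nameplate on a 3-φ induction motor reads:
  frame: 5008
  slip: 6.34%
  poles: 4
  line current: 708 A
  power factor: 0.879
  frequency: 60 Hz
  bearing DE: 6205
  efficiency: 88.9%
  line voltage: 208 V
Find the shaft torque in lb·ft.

833 lb·ft

P_in = √3·V·I·cosφ = 1.732 × 208 × 708 × 0.879 = 224199 W
P_out = η·P_in = 0.889 × 224199 = 199313 W
n_s = 120×60/4 = 1800 rpm; n = 1800×(1−0.0634) = 1686 rpm
ω = 2π×1686/60 = 176.6 rad/s
τ = P_out/ω = 199313/176.6 = 1129 N·m
In lb·ft: 1129/1.356 = 833 lb·ft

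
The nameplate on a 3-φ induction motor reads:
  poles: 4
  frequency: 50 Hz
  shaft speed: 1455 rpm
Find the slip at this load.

3.00 %

n_s = 120f/p = 120×50/4 = 1500 rpm
s = (n_s − n)/n_s = (1500 − 1455)/1500 = 0.0300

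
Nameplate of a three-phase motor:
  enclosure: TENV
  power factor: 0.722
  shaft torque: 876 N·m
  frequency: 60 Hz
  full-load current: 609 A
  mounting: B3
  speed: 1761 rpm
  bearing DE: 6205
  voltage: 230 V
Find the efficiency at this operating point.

ω = 2π × 1761/60 = 184.4 rad/s; P_out = τω = 876 × 184.4 = 161534 W
P_in = √3·V_L·I_L·cosφ = 1.732 × 230 × 609 × 0.722 = 175158 W
η = P_out / P_in = 161534 / 175158 = 0.922 = 92.2%

92.2 %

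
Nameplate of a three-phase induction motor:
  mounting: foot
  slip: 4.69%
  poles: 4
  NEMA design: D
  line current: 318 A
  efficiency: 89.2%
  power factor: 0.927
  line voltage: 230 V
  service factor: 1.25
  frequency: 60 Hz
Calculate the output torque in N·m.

583 N·m

P_in = √3·V·I·cosφ = 1.732 × 230 × 318 × 0.927 = 117431 W
P_out = η·P_in = 0.892 × 117431 = 104748 W
n_s = 120×60/4 = 1800 rpm; n = 1800×(1−0.0469) = 1716 rpm
ω = 2π×1716/60 = 179.7 rad/s
τ = P_out/ω = 104748/179.7 = 583 N·m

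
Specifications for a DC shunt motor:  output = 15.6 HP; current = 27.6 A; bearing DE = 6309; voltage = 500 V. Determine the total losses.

2160 W

P_in = V·I = 500×27.6 = 13800 W
P_out = 15.6×746 = 11638 W
Losses = P_in − P_out = 13800 − 11638 = 2162 W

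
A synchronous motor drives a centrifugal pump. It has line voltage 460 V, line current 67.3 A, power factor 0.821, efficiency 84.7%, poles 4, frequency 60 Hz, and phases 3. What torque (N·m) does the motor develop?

P_in = √3·V·I·cosφ = 1.732 × 460 × 67.3 × 0.821 = 44021 W
P_out = η·P_in = 0.847 × 44021 = 37286 W
n = n_s = 120×60/4 = 1800 rpm (synchronous)
ω = 2π×1800/60 = 188.5 rad/s
τ = P_out/ω = 37286/188.5 = 198 N·m

198 N·m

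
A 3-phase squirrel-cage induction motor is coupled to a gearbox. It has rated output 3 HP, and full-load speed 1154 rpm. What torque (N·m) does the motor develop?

P_out = 3 × 746 = 2238 W
ω = 2π × 1154/60 = 120.8 rad/s
τ = P_out/ω = 2238/120.8 = 18.5 N·m

18.5 N·m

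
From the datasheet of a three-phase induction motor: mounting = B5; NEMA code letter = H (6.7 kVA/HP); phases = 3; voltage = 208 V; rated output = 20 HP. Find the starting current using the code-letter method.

372 A

S_LR = 6.7 × 20 = 134 kVA
I_LR = S_LR/(√3·V_L) = 134000/(1.732×208) = 372 A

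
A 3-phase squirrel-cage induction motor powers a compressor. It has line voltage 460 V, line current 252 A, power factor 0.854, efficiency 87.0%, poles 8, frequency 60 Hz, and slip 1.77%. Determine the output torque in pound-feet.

P_in = √3·V·I·cosφ = 1.732 × 460 × 252 × 0.854 = 171461 W
P_out = η·P_in = 0.87 × 171461 = 149171 W
n_s = 120×60/8 = 900 rpm; n = 900×(1−0.0177) = 884 rpm
ω = 2π×884/60 = 92.57 rad/s
τ = P_out/ω = 149171/92.57 = 1611 N·m
In lb·ft: 1611/1.356 = 1190 lb·ft

1190 lb·ft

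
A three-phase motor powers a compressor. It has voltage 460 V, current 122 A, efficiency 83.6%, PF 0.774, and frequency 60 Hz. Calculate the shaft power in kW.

P_in = √3·V·I·cosφ = 1.732 × 460 × 122 × 0.774 = 75233 W
P_out = η·P_in = 0.836 × 75233 = 62895 W

62.9 kW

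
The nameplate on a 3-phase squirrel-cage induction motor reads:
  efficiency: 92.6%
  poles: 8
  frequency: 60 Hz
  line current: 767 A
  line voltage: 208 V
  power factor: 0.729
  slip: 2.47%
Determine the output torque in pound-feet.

P_in = √3·V·I·cosφ = 1.732 × 208 × 767 × 0.729 = 201435 W
P_out = η·P_in = 0.926 × 201435 = 186529 W
n_s = 120×60/8 = 900 rpm; n = 900×(1−0.0247) = 878 rpm
ω = 2π×878/60 = 91.94 rad/s
τ = P_out/ω = 186529/91.94 = 2029 N·m
In lb·ft: 2029/1.356 = 1500 lb·ft

1500 lb·ft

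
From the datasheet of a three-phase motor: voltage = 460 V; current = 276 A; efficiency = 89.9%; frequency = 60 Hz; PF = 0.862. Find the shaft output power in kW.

P_in = √3·V·I·cosφ = 1.732 × 460 × 276 × 0.862 = 189549 W
P_out = η·P_in = 0.899 × 189549 = 170405 W

170 kW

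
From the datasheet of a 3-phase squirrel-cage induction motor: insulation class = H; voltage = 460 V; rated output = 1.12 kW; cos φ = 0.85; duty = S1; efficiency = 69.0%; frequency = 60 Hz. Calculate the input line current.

P_out = 1.12 kW = 1120 W
P_in = P_out / η = 1120 / 0.690 = 1623 W
I_L = P_in / (√3·V_L·cosφ) = 1623 / (1.732 × 460 × 0.85) = 2.4 A

2.4 A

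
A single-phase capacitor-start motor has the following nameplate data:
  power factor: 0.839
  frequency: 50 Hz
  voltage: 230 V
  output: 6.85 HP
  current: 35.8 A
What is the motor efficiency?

P_out = 6.85 × 746 = 5110 W
P_in = V·I·cosφ = 230 × 35.8 × 0.839 = 6908 W
η = P_out / P_in = 5110 / 6908 = 0.740 = 74.0%

74.0 %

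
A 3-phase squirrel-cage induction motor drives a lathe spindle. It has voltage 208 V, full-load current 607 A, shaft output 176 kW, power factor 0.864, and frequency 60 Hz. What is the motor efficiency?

93.2 %

P_out = 176 kW = 176000 W
P_in = √3·V_L·I_L·cosφ = 1.732 × 208 × 607 × 0.864 = 188936 W
η = P_out / P_in = 176000 / 188936 = 0.932 = 93.2%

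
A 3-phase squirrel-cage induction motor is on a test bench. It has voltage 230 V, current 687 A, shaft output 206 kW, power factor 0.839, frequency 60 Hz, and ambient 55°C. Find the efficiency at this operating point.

89.7 %

P_out = 206 kW = 206000 W
P_in = √3·V_L·I_L·cosφ = 1.732 × 230 × 687 × 0.839 = 229612 W
η = P_out / P_in = 206000 / 229612 = 0.897 = 89.7%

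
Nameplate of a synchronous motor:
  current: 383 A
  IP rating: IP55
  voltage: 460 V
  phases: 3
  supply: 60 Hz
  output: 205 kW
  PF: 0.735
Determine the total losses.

P_in = √3·V·I·cosφ = 1.732×460×383×0.735 = 224281 W
P_out = 205000 W
Losses = P_in − P_out = 224281 − 205000 = 19281 W

19300 W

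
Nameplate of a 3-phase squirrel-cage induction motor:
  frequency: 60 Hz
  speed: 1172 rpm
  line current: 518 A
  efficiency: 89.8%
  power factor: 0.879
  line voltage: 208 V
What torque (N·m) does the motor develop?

P_in = √3·V·I·cosφ = 1.732 × 208 × 518 × 0.879 = 164032 W
P_out = η·P_in = 0.898 × 164032 = 147301 W
n = 1172 rpm
ω = 2π×1172/60 = 122.7 rad/s
τ = P_out/ω = 147301/122.7 = 1200 N·m

1200 N·m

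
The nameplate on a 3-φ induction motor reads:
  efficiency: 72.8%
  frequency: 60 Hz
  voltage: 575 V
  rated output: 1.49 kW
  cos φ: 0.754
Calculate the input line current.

P_out = 1.49 kW = 1490 W
P_in = P_out / η = 1490 / 0.728 = 2047 W
I_L = P_in / (√3·V_L·cosφ) = 2047 / (1.732 × 575 × 0.754) = 2.73 A

2.73 A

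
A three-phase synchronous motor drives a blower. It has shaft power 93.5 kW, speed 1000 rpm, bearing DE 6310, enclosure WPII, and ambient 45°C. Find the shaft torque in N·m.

893 N·m

ω = 2π × 1000/60 = 104.7 rad/s
τ = P/ω = 93500/104.7 = 893 N·m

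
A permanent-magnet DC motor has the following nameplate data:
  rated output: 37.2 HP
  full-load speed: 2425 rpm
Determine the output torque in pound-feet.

80.6 lb·ft

P_out = 37.2 × 746 = 27751 W
ω = 2π × 2425/60 = 253.9 rad/s
τ = P_out/ω = 27751/253.9 = 109.3 N·m
In lb·ft: 109.3/1.356 = 80.6 lb·ft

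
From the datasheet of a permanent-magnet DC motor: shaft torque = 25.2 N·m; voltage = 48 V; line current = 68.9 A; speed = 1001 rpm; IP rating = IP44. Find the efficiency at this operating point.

79.9 %

ω = 2π × 1001/60 = 104.8 rad/s; P_out = τω = 25.2 × 104.8 = 2641 W
P_in = V·I = 48 × 68.9 = 3307 W
η = P_out / P_in = 2641 / 3307 = 0.799 = 79.9%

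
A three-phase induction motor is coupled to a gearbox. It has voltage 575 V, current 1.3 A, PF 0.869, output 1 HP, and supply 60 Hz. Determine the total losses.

379 W

P_in = √3·V·I·cosφ = 1.732×575×1.3×0.869 = 1125 W
P_out = 1×746 = 746 W
Losses = P_in − P_out = 1125 − 746 = 379 W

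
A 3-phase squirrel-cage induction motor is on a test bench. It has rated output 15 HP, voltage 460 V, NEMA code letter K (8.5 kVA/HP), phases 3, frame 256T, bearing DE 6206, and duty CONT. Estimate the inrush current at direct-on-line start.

160 A

S_LR = 8.5 × 15 = 127.5 kVA
I_LR = S_LR/(√3·V_L) = 127500/(1.732×460) = 160 A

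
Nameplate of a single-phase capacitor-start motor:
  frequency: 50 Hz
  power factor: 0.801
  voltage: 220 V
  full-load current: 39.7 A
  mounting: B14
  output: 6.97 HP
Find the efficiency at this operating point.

P_out = 6.97 × 746 = 5200 W
P_in = V·I·cosφ = 220 × 39.7 × 0.801 = 6996 W
η = P_out / P_in = 5200 / 6996 = 0.743 = 74.3%

74.3 %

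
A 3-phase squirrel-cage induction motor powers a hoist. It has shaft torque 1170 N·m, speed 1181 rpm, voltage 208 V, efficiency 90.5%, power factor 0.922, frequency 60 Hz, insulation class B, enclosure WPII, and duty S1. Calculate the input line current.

481 A

ω = 2π×1181/60 = 123.7 rad/s; P_out = τω = 1170 × 123.7 = 144729 W
P_in = P_out / η = 144729 / 0.905 = 159922 W
I_L = P_in / (√3·V_L·cosφ) = 159922 / (1.732 × 208 × 0.922) = 481 A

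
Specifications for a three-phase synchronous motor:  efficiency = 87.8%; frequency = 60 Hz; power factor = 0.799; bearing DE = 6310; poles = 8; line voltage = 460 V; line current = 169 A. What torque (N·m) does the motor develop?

P_in = √3·V·I·cosφ = 1.732 × 460 × 169 × 0.799 = 107582 W
P_out = η·P_in = 0.878 × 107582 = 94457 W
n = n_s = 120×60/8 = 900 rpm (synchronous)
ω = 2π×900/60 = 94.25 rad/s
τ = P_out/ω = 94457/94.25 = 1000 N·m

1000 N·m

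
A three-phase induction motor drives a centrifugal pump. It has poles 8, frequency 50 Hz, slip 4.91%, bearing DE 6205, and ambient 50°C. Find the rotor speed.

n_s = 120f/p = 120×50/8 = 750 rpm
n = n_s(1 − s) = 750 × (1 − 0.0491) = 713 rpm

713 rpm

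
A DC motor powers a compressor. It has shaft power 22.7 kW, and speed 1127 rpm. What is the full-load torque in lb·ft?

142 lb·ft

ω = 2π × 1127/60 = 118 rad/s
τ = P/ω = 22700/118 = 192.4 N·m
In lb·ft: 192.4/1.356 = 142 lb·ft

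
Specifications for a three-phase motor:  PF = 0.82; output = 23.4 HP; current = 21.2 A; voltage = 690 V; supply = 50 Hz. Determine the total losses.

3.32 kW

P_in = √3·V·I·cosφ = 1.732×690×21.2×0.82 = 20775 W
P_out = 23.4×746 = 17456 W
Losses = P_in − P_out = 20775 − 17456 = 3319 W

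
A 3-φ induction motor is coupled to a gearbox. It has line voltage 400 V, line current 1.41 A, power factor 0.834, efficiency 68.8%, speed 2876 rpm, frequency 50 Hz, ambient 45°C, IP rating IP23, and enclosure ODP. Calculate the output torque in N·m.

1.86 N·m

P_in = √3·V·I·cosφ = 1.732 × 400 × 1.41 × 0.834 = 815 W
P_out = η·P_in = 0.688 × 815 = 561 W
n = 2876 rpm
ω = 2π×2876/60 = 301.2 rad/s
τ = P_out/ω = 561/301.2 = 1.86 N·m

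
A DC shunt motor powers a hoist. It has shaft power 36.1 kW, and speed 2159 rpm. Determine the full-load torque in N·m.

ω = 2π × 2159/60 = 226.1 rad/s
τ = P/ω = 36100/226.1 = 160 N·m

160 N·m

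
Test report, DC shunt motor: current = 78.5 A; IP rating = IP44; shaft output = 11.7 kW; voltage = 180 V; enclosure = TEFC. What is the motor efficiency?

P_out = 11.7 kW = 11700 W
P_in = V·I = 180 × 78.5 = 14130 W
η = P_out / P_in = 11700 / 14130 = 0.828 = 82.8%

82.8 %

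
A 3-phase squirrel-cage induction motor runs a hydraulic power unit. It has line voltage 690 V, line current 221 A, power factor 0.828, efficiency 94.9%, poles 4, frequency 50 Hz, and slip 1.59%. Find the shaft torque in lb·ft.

P_in = √3·V·I·cosφ = 1.732 × 690 × 221 × 0.828 = 218685 W
P_out = η·P_in = 0.949 × 218685 = 207532 W
n_s = 120×50/4 = 1500 rpm; n = 1500×(1−0.0159) = 1476 rpm
ω = 2π×1476/60 = 154.6 rad/s
τ = P_out/ω = 207532/154.6 = 1342 N·m
In lb·ft: 1342/1.356 = 990 lb·ft

990 lb·ft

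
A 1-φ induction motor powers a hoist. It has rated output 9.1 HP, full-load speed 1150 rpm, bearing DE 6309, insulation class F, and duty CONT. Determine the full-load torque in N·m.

P_out = 9.1 × 746 = 6789 W
ω = 2π × 1150/60 = 120.4 rad/s
τ = P_out/ω = 6789/120.4 = 56.4 N·m

56.4 N·m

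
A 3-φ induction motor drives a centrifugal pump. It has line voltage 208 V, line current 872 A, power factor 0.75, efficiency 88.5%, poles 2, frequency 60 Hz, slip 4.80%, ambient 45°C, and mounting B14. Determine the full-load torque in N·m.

581 N·m

P_in = √3·V·I·cosφ = 1.732 × 208 × 872 × 0.75 = 235607 W
P_out = η·P_in = 0.885 × 235607 = 208512 W
n_s = 120×60/2 = 3600 rpm; n = 3600×(1−0.048) = 3427 rpm
ω = 2π×3427/60 = 358.9 rad/s
τ = P_out/ω = 208512/358.9 = 581 N·m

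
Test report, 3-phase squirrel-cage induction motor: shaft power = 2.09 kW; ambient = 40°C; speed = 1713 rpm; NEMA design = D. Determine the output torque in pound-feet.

ω = 2π × 1713/60 = 179.4 rad/s
τ = P/ω = 2090/179.4 = 11.65 N·m
In lb·ft: 11.65/1.356 = 8.59 lb·ft

8.59 lb·ft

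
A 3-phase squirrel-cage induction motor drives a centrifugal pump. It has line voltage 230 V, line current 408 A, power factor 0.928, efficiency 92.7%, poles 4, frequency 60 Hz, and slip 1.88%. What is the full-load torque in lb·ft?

558 lb·ft

P_in = √3·V·I·cosφ = 1.732 × 230 × 408 × 0.928 = 150829 W
P_out = η·P_in = 0.927 × 150829 = 139818 W
n_s = 120×60/4 = 1800 rpm; n = 1800×(1−0.0188) = 1766 rpm
ω = 2π×1766/60 = 184.9 rad/s
τ = P_out/ω = 139818/184.9 = 756.2 N·m
In lb·ft: 756.2/1.356 = 558 lb·ft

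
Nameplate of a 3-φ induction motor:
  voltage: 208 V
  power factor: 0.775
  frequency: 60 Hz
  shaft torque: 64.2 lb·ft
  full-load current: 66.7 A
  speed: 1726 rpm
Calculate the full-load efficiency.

84.5 %

τ = 64.2 lb·ft × 1.356 = 87.06 N·m
ω = 2π × 1726/60 = 180.7 rad/s; P_out = τω = 87.06 × 180.7 = 15732 W
P_in = √3·V_L·I_L·cosφ = 1.732 × 208 × 66.7 × 0.775 = 18623 W
η = P_out / P_in = 15732 / 18623 = 0.845 = 84.5%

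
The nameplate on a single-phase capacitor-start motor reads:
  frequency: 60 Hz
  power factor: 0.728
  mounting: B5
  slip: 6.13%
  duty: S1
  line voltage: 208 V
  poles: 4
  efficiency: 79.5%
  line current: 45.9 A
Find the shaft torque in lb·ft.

P_in = V·I·cosφ = 208 × 45.9 × 0.728 = 6950 W
P_out = η·P_in = 0.795 × 6950 = 5525 W
n_s = 120×60/4 = 1800 rpm; n = 1800×(1−0.0613) = 1690 rpm
ω = 2π×1690/60 = 177 rad/s
τ = P_out/ω = 5525/177 = 31.21 N·m
In lb·ft: 31.21/1.356 = 23 lb·ft

23 lb·ft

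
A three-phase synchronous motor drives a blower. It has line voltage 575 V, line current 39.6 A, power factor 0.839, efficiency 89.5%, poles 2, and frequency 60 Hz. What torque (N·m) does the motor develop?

P_in = √3·V·I·cosφ = 1.732 × 575 × 39.6 × 0.839 = 33088 W
P_out = η·P_in = 0.895 × 33088 = 29614 W
n = n_s = 120×60/2 = 3600 rpm (synchronous)
ω = 2π×3600/60 = 377 rad/s
τ = P_out/ω = 29614/377 = 78.6 N·m

78.6 N·m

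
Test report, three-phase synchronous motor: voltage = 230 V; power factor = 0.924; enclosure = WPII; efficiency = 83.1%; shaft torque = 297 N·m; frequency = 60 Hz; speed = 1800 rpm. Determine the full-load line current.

ω = 2π×1800/60 = 188.5 rad/s; P_out = τω = 297 × 188.5 = 55985 W
P_in = P_out / η = 55985 / 0.831 = 67371 W
I_L = P_in / (√3·V_L·cosφ) = 67371 / (1.732 × 230 × 0.924) = 183 A

183 A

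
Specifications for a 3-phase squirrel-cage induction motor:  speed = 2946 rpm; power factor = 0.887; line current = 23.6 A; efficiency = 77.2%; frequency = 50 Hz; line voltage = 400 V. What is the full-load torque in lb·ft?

26.8 lb·ft

P_in = √3·V·I·cosφ = 1.732 × 400 × 23.6 × 0.887 = 14503 W
P_out = η·P_in = 0.772 × 14503 = 11196 W
n = 2946 rpm
ω = 2π×2946/60 = 308.5 rad/s
τ = P_out/ω = 11196/308.5 = 36.29 N·m
In lb·ft: 36.29/1.356 = 26.8 lb·ft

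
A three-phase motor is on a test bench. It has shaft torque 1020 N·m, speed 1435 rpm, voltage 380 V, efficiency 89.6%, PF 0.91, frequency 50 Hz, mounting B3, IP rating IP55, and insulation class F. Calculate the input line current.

286 A

ω = 2π×1435/60 = 150.3 rad/s; P_out = τω = 1020 × 150.3 = 153306 W
P_in = P_out / η = 153306 / 0.896 = 171100 W
I_L = P_in / (√3·V_L·cosφ) = 171100 / (1.732 × 380 × 0.91) = 286 A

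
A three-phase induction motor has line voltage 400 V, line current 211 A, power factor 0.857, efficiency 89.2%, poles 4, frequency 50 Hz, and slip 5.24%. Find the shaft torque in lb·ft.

P_in = √3·V·I·cosφ = 1.732 × 400 × 211 × 0.857 = 125277 W
P_out = η·P_in = 0.892 × 125277 = 111747 W
n_s = 120×50/4 = 1500 rpm; n = 1500×(1−0.0524) = 1421 rpm
ω = 2π×1421/60 = 148.8 rad/s
τ = P_out/ω = 111747/148.8 = 751 N·m
In lb·ft: 751/1.356 = 554 lb·ft

554 lb·ft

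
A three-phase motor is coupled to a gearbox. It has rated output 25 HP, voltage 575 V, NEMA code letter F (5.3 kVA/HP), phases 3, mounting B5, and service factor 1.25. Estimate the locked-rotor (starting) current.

S_LR = 5.3 × 25 = 132.5 kVA
I_LR = S_LR/(√3·V_L) = 132500/(1.732×575) = 133 A

133 A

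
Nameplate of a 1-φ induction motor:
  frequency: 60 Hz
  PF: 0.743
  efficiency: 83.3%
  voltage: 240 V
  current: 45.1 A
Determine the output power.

P_in = V·I·cosφ = 240 × 45.1 × 0.743 = 8042 W
P_out = η·P_in = 0.833 × 8042 = 6699 W

6.7 kW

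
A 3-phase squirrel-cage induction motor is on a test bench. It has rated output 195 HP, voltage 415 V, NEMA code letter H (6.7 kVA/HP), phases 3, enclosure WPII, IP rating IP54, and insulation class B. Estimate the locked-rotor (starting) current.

S_LR = 6.7 × 195 = 1306.5 kVA
I_LR = S_LR/(√3·V_L) = 1306500/(1.732×415) = 1820 A

1820 A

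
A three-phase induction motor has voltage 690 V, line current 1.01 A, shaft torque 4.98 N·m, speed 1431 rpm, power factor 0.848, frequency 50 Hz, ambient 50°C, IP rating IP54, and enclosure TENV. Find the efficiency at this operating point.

ω = 2π × 1431/60 = 149.9 rad/s; P_out = τω = 4.98 × 149.9 = 747 W
P_in = √3·V_L·I_L·cosφ = 1.732 × 690 × 1.01 × 0.848 = 1024 W
η = P_out / P_in = 747 / 1024 = 0.729 = 72.9%

72.9 %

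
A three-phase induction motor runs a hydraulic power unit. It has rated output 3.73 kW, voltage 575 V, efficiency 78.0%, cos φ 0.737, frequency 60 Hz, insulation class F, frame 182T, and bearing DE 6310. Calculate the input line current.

6.52 A

P_out = 3.73 kW = 3730 W
P_in = P_out / η = 3730 / 0.780 = 4782 W
I_L = P_in / (√3·V_L·cosφ) = 4782 / (1.732 × 575 × 0.737) = 6.52 A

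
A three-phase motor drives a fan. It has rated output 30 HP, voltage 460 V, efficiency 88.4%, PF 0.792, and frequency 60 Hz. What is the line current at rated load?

P_out = 30 × 746 = 22380 W
P_in = P_out / η = 22380 / 0.884 = 25317 W
I_L = P_in / (√3·V_L·cosφ) = 25317 / (1.732 × 460 × 0.792) = 40.1 A

40.1 A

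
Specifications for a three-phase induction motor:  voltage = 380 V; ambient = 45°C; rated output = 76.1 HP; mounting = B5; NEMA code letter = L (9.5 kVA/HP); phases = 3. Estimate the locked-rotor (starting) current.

1100 A

S_LR = 9.5 × 76.1 = 722.95 kVA
I_LR = S_LR/(√3·V_L) = 722950/(1.732×380) = 1100 A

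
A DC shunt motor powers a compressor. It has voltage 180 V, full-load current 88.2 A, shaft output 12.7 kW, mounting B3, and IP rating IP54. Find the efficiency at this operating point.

80.0 %

P_out = 12.7 kW = 12700 W
P_in = V·I = 180 × 88.2 = 15876 W
η = P_out / P_in = 12700 / 15876 = 0.800 = 80.0%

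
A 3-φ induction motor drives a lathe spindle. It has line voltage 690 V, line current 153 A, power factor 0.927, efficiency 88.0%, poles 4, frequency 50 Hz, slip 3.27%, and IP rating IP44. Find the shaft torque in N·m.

P_in = √3·V·I·cosφ = 1.732 × 690 × 153 × 0.927 = 169499 W
P_out = η·P_in = 0.88 × 169499 = 149159 W
n_s = 120×50/4 = 1500 rpm; n = 1500×(1−0.0327) = 1451 rpm
ω = 2π×1451/60 = 151.9 rad/s
τ = P_out/ω = 149159/151.9 = 982 N·m

982 N·m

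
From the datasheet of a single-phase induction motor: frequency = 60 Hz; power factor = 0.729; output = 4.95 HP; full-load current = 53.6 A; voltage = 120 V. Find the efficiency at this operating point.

P_out = 4.95 × 746 = 3693 W
P_in = V·I·cosφ = 120 × 53.6 × 0.729 = 4689 W
η = P_out / P_in = 3693 / 4689 = 0.788 = 78.8%

78.8 %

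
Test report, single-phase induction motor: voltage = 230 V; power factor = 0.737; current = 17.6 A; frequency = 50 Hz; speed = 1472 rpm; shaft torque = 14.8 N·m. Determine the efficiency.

ω = 2π × 1472/60 = 154.1 rad/s; P_out = τω = 14.8 × 154.1 = 2281 W
P_in = V·I·cosφ = 230 × 17.6 × 0.737 = 2983 W
η = P_out / P_in = 2281 / 2983 = 0.765 = 76.5%

76.5 %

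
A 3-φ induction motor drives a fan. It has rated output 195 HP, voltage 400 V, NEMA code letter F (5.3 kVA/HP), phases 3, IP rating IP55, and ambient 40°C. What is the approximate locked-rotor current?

S_LR = 5.3 × 195 = 1033.5 kVA
I_LR = S_LR/(√3·V_L) = 1033500/(1.732×400) = 1490 A

1490 A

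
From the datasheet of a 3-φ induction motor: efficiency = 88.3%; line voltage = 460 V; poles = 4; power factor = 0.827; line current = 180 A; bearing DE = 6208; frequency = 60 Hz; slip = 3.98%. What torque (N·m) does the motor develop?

P_in = √3·V·I·cosφ = 1.732 × 460 × 180 × 0.827 = 118600 W
P_out = η·P_in = 0.883 × 118600 = 104724 W
n_s = 120×60/4 = 1800 rpm; n = 1800×(1−0.0398) = 1728 rpm
ω = 2π×1728/60 = 181 rad/s
τ = P_out/ω = 104724/181 = 579 N·m

579 N·m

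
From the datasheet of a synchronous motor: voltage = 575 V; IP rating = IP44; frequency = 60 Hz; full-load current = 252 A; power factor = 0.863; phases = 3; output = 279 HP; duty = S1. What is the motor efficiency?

P_out = 279 × 746 = 208134 W
P_in = √3·V_L·I_L·cosφ = 1.732 × 575 × 252 × 0.863 = 216584 W
η = P_out / P_in = 208134 / 216584 = 0.961 = 96.1%

96.1 %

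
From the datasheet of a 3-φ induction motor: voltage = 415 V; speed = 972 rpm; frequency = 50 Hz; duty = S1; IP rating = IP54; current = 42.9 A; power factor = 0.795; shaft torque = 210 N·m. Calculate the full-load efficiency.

ω = 2π × 972/60 = 101.8 rad/s; P_out = τω = 210 × 101.8 = 21378 W
P_in = √3·V_L·I_L·cosφ = 1.732 × 415 × 42.9 × 0.795 = 24514 W
η = P_out / P_in = 21378 / 24514 = 0.872 = 87.2%

87.2 %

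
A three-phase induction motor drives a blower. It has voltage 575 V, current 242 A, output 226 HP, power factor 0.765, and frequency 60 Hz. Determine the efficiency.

P_out = 226 × 746 = 168596 W
P_in = √3·V_L·I_L·cosφ = 1.732 × 575 × 242 × 0.765 = 184371 W
η = P_out / P_in = 168596 / 184371 = 0.914 = 91.4%

91.4 %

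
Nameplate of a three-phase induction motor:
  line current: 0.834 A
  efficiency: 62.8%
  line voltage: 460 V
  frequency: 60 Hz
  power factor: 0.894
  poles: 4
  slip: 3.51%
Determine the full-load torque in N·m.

2.05 N·m

P_in = √3·V·I·cosφ = 1.732 × 460 × 0.834 × 0.894 = 594 W
P_out = η·P_in = 0.628 × 594 = 373 W
n_s = 120×60/4 = 1800 rpm; n = 1800×(1−0.0351) = 1737 rpm
ω = 2π×1737/60 = 181.9 rad/s
τ = P_out/ω = 373/181.9 = 2.05 N·m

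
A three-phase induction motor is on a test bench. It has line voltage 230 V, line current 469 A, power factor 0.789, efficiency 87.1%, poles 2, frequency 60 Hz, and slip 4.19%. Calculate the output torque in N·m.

355 N·m

P_in = √3·V·I·cosφ = 1.732 × 230 × 469 × 0.789 = 147410 W
P_out = η·P_in = 0.871 × 147410 = 128394 W
n_s = 120×60/2 = 3600 rpm; n = 3600×(1−0.0419) = 3449 rpm
ω = 2π×3449/60 = 361.2 rad/s
τ = P_out/ω = 128394/361.2 = 355 N·m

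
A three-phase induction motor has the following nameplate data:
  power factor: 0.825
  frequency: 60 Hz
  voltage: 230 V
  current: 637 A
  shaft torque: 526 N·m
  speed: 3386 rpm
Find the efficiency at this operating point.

89.1 %

ω = 2π × 3386/60 = 354.6 rad/s; P_out = τω = 526 × 354.6 = 186520 W
P_in = √3·V_L·I_L·cosφ = 1.732 × 230 × 637 × 0.825 = 209348 W
η = P_out / P_in = 186520 / 209348 = 0.891 = 89.1%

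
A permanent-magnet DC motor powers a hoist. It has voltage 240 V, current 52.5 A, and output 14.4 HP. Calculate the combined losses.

P_in = V·I = 240×52.5 = 12600 W
P_out = 14.4×746 = 10742 W
Losses = P_in − P_out = 12600 − 10742 = 1858 W

1860 W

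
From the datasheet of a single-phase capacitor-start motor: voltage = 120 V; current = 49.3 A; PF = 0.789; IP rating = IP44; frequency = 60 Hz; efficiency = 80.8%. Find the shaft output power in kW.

P_in = V·I·cosφ = 120 × 49.3 × 0.789 = 4668 W
P_out = η·P_in = 0.808 × 4668 = 3772 W

3.77 kW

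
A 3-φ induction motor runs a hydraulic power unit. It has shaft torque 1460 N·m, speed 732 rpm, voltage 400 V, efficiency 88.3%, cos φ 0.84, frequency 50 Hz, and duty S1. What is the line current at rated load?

218 A

ω = 2π×732/60 = 76.65 rad/s; P_out = τω = 1460 × 76.65 = 111909 W
P_in = P_out / η = 111909 / 0.883 = 126737 W
I_L = P_in / (√3·V_L·cosφ) = 126737 / (1.732 × 400 × 0.84) = 218 A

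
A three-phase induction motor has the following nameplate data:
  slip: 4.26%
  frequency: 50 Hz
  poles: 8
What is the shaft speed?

n_s = 120f/p = 120×50/8 = 750 rpm
n = n_s(1 − s) = 750 × (1 − 0.0426) = 718 rpm

718 rpm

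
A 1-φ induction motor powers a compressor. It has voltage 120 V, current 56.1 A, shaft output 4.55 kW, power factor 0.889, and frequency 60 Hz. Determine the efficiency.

P_out = 4.55 kW = 4550 W
P_in = V·I·cosφ = 120 × 56.1 × 0.889 = 5985 W
η = P_out / P_in = 4550 / 5985 = 0.760 = 76.0%

76.0 %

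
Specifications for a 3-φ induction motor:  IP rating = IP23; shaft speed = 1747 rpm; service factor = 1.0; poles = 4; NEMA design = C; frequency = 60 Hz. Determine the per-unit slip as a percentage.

2.9 %

n_s = 120f/p = 120×60/4 = 1800 rpm
s = (n_s − n)/n_s = (1800 − 1747)/1800 = 0.0294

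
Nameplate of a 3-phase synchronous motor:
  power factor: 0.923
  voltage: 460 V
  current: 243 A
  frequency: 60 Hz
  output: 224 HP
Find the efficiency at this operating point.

93.5 %

P_out = 224 × 746 = 167104 W
P_in = √3·V_L·I_L·cosφ = 1.732 × 460 × 243 × 0.923 = 178696 W
η = P_out / P_in = 167104 / 178696 = 0.935 = 93.5%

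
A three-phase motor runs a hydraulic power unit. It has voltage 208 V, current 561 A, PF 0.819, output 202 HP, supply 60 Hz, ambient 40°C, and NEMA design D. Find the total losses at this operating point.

14800 W

P_in = √3·V·I·cosφ = 1.732×208×561×0.819 = 165523 W
P_out = 202×746 = 150692 W
Losses = P_in − P_out = 165523 − 150692 = 14831 W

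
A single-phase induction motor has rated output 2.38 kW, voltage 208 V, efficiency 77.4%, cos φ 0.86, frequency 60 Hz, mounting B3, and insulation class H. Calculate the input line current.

17.2 A

P_out = 2.38 kW = 2380 W
P_in = P_out / η = 2380 / 0.774 = 3075 W
I = P_in / (V·cosφ) = 3075 / (208 × 0.86) = 17.2 A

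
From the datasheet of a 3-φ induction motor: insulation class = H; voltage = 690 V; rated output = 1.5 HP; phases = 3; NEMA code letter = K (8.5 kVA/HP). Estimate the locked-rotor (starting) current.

10.7 A

S_LR = 8.5 × 1.5 = 12.75 kVA
I_LR = S_LR/(√3·V_L) = 12750/(1.732×690) = 10.7 A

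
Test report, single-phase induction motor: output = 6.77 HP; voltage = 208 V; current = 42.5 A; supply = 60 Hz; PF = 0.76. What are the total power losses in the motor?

1.67 kW

P_in = V·I·cosφ = 208×42.5×0.76 = 6718 W
P_out = 6.77×746 = 5050 W
Losses = P_in − P_out = 6718 − 5050 = 1668 W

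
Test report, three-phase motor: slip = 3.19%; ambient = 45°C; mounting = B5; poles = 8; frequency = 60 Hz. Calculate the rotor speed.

871 rpm

n_s = 120f/p = 120×60/8 = 900 rpm
n = n_s(1 − s) = 900 × (1 − 0.0319) = 871 rpm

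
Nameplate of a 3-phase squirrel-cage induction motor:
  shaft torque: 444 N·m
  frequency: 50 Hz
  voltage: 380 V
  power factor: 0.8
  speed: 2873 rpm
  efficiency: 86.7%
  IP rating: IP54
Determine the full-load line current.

293 A

ω = 2π×2873/60 = 300.9 rad/s; P_out = τω = 444 × 300.9 = 133600 W
P_in = P_out / η = 133600 / 0.867 = 154095 W
I_L = P_in / (√3·V_L·cosφ) = 154095 / (1.732 × 380 × 0.8) = 293 A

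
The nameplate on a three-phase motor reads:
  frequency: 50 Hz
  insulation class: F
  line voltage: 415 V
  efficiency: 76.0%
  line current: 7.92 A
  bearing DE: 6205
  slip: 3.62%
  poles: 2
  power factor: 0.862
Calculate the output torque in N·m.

12.3 N·m

P_in = √3·V·I·cosφ = 1.732 × 415 × 7.92 × 0.862 = 4907 W
P_out = η·P_in = 0.76 × 4907 = 3729 W
n_s = 120×50/2 = 3000 rpm; n = 3000×(1−0.0362) = 2891 rpm
ω = 2π×2891/60 = 302.7 rad/s
τ = P_out/ω = 3729/302.7 = 12.3 N·m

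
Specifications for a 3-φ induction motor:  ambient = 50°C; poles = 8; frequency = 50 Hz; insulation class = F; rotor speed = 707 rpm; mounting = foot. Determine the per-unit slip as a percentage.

5.73 %

n_s = 120f/p = 120×50/8 = 750 rpm
s = (n_s − n)/n_s = (750 − 707)/750 = 0.0573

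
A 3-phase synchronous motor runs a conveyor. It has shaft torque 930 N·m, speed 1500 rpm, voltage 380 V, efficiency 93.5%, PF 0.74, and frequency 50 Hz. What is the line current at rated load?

ω = 2π×1500/60 = 157.1 rad/s; P_out = τω = 930 × 157.1 = 146103 W
P_in = P_out / η = 146103 / 0.935 = 156260 W
I_L = P_in / (√3·V_L·cosφ) = 156260 / (1.732 × 380 × 0.74) = 321 A

321 A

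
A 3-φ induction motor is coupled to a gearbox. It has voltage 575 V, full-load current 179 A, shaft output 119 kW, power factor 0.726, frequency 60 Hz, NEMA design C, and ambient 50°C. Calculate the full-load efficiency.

91.9 %

P_out = 119 kW = 119000 W
P_in = √3·V_L·I_L·cosφ = 1.732 × 575 × 179 × 0.726 = 129421 W
η = P_out / P_in = 119000 / 129421 = 0.919 = 91.9%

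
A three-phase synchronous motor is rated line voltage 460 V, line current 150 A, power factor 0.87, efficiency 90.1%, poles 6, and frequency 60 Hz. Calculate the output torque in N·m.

P_in = √3·V·I·cosφ = 1.732 × 460 × 150 × 0.87 = 103972 W
P_out = η·P_in = 0.901 × 103972 = 93679 W
n = n_s = 120×60/6 = 1200 rpm (synchronous)
ω = 2π×1200/60 = 125.7 rad/s
τ = P_out/ω = 93679/125.7 = 745 N·m

745 N·m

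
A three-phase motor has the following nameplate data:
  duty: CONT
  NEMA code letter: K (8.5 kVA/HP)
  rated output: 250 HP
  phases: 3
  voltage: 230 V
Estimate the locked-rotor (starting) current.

S_LR = 8.5 × 250 = 2125 kVA
I_LR = S_LR/(√3·V_L) = 2125000/(1.732×230) = 5330 A

5330 A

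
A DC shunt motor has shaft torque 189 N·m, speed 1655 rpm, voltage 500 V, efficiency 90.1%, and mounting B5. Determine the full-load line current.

ω = 2π×1655/60 = 173.3 rad/s; P_out = τω = 189 × 173.3 = 32754 W
P_in = P_out / η = 32754 / 0.901 = 36353 W
I = P_in / V = 36353 / 500 = 72.7 A

72.7 A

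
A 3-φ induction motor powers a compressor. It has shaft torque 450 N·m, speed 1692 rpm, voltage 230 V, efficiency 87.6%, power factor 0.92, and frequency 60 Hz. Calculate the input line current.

248 A

ω = 2π×1692/60 = 177.2 rad/s; P_out = τω = 450 × 177.2 = 79740 W
P_in = P_out / η = 79740 / 0.876 = 91027 W
I_L = P_in / (√3·V_L·cosφ) = 91027 / (1.732 × 230 × 0.92) = 248 A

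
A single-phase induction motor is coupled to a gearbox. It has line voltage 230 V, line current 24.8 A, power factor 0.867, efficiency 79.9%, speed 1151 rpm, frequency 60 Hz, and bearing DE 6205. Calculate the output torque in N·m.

32.8 N·m

P_in = V·I·cosφ = 230 × 24.8 × 0.867 = 4945 W
P_out = η·P_in = 0.799 × 4945 = 3951 W
n = 1151 rpm
ω = 2π×1151/60 = 120.5 rad/s
τ = P_out/ω = 3951/120.5 = 32.8 N·m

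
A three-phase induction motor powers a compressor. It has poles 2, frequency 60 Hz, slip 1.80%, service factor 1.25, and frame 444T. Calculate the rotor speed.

3535 rpm

n_s = 120f/p = 120×60/2 = 3600 rpm
n = n_s(1 − s) = 3600 × (1 − 0.018) = 3535 rpm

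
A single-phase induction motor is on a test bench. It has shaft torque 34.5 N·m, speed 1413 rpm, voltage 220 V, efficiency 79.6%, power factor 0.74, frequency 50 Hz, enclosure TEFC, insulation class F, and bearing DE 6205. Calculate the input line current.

ω = 2π×1413/60 = 148 rad/s; P_out = τω = 34.5 × 148 = 5106 W
P_in = P_out / η = 5106 / 0.796 = 6415 W
I = P_in / (V·cosφ) = 6415 / (220 × 0.74) = 39.4 A

39.4 A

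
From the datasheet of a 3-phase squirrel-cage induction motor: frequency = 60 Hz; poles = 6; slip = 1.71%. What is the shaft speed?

n_s = 120f/p = 120×60/6 = 1200 rpm
n = n_s(1 − s) = 1200 × (1 − 0.0171) = 1179 rpm

1179 rpm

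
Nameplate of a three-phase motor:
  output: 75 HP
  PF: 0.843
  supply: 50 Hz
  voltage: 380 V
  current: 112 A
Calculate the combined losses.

6190 W

P_in = √3·V·I·cosφ = 1.732×380×112×0.843 = 62141 W
P_out = 75×746 = 55950 W
Losses = P_in − P_out = 62141 − 55950 = 6191 W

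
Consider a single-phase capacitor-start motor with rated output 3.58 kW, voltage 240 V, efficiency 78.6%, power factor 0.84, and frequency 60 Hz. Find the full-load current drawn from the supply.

22.6 A

P_out = 3.58 kW = 3580 W
P_in = P_out / η = 3580 / 0.786 = 4555 W
I = P_in / (V·cosφ) = 4555 / (240 × 0.84) = 22.6 A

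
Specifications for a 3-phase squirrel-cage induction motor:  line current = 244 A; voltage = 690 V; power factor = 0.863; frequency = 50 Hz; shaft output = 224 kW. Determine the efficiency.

89.0 %

P_out = 224 kW = 224000 W
P_in = √3·V_L·I_L·cosφ = 1.732 × 690 × 244 × 0.863 = 251650 W
η = P_out / P_in = 224000 / 251650 = 0.890 = 89.0%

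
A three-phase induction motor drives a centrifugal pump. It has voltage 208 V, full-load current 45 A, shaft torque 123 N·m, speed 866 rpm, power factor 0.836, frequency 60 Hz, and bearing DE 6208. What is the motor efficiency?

ω = 2π × 866/60 = 90.69 rad/s; P_out = τω = 123 × 90.69 = 11155 W
P_in = √3·V_L·I_L·cosφ = 1.732 × 208 × 45 × 0.836 = 13553 W
η = P_out / P_in = 11155 / 13553 = 0.823 = 82.3%

82.3 %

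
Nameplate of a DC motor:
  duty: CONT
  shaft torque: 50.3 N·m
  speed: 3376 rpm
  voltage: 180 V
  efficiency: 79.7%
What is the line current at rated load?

ω = 2π×3376/60 = 353.5 rad/s; P_out = τω = 50.3 × 353.5 = 17781 W
P_in = P_out / η = 17781 / 0.797 = 22310 W
I = P_in / V = 22310 / 180 = 124 A

124 A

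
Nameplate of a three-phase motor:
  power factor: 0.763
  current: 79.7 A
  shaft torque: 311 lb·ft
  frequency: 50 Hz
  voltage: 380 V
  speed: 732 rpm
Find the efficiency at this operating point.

80.8 %

τ = 311 lb·ft × 1.356 = 421.7 N·m
ω = 2π × 732/60 = 76.65 rad/s; P_out = τω = 421.7 × 76.65 = 32323 W
P_in = √3·V_L·I_L·cosφ = 1.732 × 380 × 79.7 × 0.763 = 40023 W
η = P_out / P_in = 32323 / 40023 = 0.808 = 80.8%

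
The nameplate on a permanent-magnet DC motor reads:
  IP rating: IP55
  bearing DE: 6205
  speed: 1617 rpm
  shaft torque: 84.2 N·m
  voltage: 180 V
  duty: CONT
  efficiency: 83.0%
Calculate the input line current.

95.4 A

ω = 2π×1617/60 = 169.3 rad/s; P_out = τω = 84.2 × 169.3 = 14255 W
P_in = P_out / η = 14255 / 0.830 = 17175 W
I = P_in / V = 17175 / 180 = 95.4 A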